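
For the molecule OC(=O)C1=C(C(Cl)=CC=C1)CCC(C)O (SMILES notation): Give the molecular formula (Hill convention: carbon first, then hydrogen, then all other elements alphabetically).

C11H13ClO3

Walk through each heavy atom and fill implicit hydrogens from standard valence (C 4, N 3, O 2, S 2, halogen 1):
  atom 1: O, bond orders sum to 1 (valence 2) → 1 H
  atom 2: C, bond orders sum to 4 (valence 4) → 0 H
  atom 3: O, bond orders sum to 2 (valence 2) → 0 H
  atom 4: C, bond orders sum to 4 (valence 4) → 0 H
  atom 5: C, bond orders sum to 4 (valence 4) → 0 H
  atom 6: C, bond orders sum to 4 (valence 4) → 0 H
  atom 7: Cl (halogen, monovalent) → 0 H
  atom 8: C, bond orders sum to 3 (valence 4) → 1 H
  atom 9: C, bond orders sum to 3 (valence 4) → 1 H
  atom 10: C, bond orders sum to 3 (valence 4) → 1 H
  atom 11: C, bond orders sum to 2 (valence 4) → 2 H
  atom 12: C, bond orders sum to 2 (valence 4) → 2 H
  atom 13: C, bond orders sum to 3 (valence 4) → 1 H
  atom 14: C, bond orders sum to 1 (valence 4) → 3 H
  atom 15: O, bond orders sum to 1 (valence 2) → 1 H
Totals → C:11, H:13, Cl:1, O:3.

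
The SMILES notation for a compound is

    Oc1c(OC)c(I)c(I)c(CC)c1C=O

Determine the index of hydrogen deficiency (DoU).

Molecular formula: C10H10I2O3.
DoU = (2C + 2 + N − H − X) / 2, where X is the halogen count and O/S are ignored.
    = (2·10 + 2 + 0 − 10 − 2) / 2 = 10 / 2 = 5.

5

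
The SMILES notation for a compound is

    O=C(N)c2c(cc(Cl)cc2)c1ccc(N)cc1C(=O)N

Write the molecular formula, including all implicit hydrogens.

Walk through each heavy atom and fill implicit hydrogens from standard valence (C 4, N 3, O 2, S 2, halogen 1); for lowercase aromatic atoms, an aromatic c carries 1 H when it has two neighbours and 0 H with three, and aromatic n carries 0 H:
  atom 1: O, bond orders sum to 2 (valence 2) → 0 H
  atom 2: C, bond orders sum to 4 (valence 4) → 0 H
  atom 3: N, bond orders sum to 1 (valence 3) → 2 H
  atom 4: aromatic c, 3 neighbours → 0 H
  atom 5: aromatic c, 3 neighbours → 0 H
  atom 6: aromatic c, 2 neighbours → 1 H
  atom 7: aromatic c, 3 neighbours → 0 H
  atom 8: Cl (halogen, monovalent) → 0 H
  atom 9: aromatic c, 2 neighbours → 1 H
  atom 10: aromatic c, 2 neighbours → 1 H
  atom 11: aromatic c, 3 neighbours → 0 H
  atom 12: aromatic c, 2 neighbours → 1 H
  atom 13: aromatic c, 2 neighbours → 1 H
  atom 14: aromatic c, 3 neighbours → 0 H
  atom 15: N, bond orders sum to 1 (valence 3) → 2 H
  atom 16: aromatic c, 2 neighbours → 1 H
  atom 17: aromatic c, 3 neighbours → 0 H
  atom 18: C, bond orders sum to 4 (valence 4) → 0 H
  atom 19: O, bond orders sum to 2 (valence 2) → 0 H
  atom 20: N, bond orders sum to 1 (valence 3) → 2 H
Totals → C:14, H:12, Cl:1, N:3, O:2.

C14H12ClN3O2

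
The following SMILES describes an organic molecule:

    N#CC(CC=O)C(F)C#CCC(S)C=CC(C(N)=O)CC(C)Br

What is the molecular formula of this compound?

C16H20BrFN2O2S

Walk through each heavy atom and fill implicit hydrogens from standard valence (C 4, N 3, O 2, S 2, halogen 1):
  atom 1: N, bond orders sum to 3 (valence 3) → 0 H
  atom 2: C, bond orders sum to 4 (valence 4) → 0 H
  atom 3: C, bond orders sum to 3 (valence 4) → 1 H
  atom 4: C, bond orders sum to 2 (valence 4) → 2 H
  atom 5: C, bond orders sum to 3 (valence 4) → 1 H
  atom 6: O, bond orders sum to 2 (valence 2) → 0 H
  atom 7: C, bond orders sum to 3 (valence 4) → 1 H
  atom 8: F (halogen, monovalent) → 0 H
  atom 9: C, bond orders sum to 4 (valence 4) → 0 H
  atom 10: C, bond orders sum to 4 (valence 4) → 0 H
  atom 11: C, bond orders sum to 2 (valence 4) → 2 H
  atom 12: C, bond orders sum to 3 (valence 4) → 1 H
  atom 13: S, bond orders sum to 1 (valence 2) → 1 H
  atom 14: C, bond orders sum to 3 (valence 4) → 1 H
  atom 15: C, bond orders sum to 3 (valence 4) → 1 H
  atom 16: C, bond orders sum to 3 (valence 4) → 1 H
  atom 17: C, bond orders sum to 4 (valence 4) → 0 H
  atom 18: N, bond orders sum to 1 (valence 3) → 2 H
  atom 19: O, bond orders sum to 2 (valence 2) → 0 H
  atom 20: C, bond orders sum to 2 (valence 4) → 2 H
  atom 21: C, bond orders sum to 3 (valence 4) → 1 H
  atom 22: C, bond orders sum to 1 (valence 4) → 3 H
  atom 23: Br (halogen, monovalent) → 0 H
Totals → C:16, H:20, Br:1, F:1, N:2, O:2, S:1.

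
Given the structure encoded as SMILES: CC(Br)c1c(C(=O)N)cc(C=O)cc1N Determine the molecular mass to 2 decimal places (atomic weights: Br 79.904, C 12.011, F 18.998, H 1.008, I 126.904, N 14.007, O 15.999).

First, the molecular formula is C10H11BrN2O2 (counting implicit H from valence).
  Br: 1 × 79.904 = 79.904
  C: 10 × 12.011 = 120.110
  H: 11 × 1.008 = 11.088
  N: 2 × 14.007 = 28.014
  O: 2 × 15.999 = 31.998
Sum: 1×79.904 + 10×12.011 + 11×1.008 + 2×14.007 + 2×15.999 = 271.114 → 271.11 g/mol.

271.11 g/mol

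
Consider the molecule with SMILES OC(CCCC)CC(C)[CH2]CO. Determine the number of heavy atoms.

Every atom symbol written in the SMILES (organic subset) is one heavy atom; implicit H are not written.
Heavy atoms by element → C:10, O:2.
Total: 12.

12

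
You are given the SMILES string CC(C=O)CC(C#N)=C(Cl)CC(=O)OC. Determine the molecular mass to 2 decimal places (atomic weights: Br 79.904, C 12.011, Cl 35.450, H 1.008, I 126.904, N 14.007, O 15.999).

229.66 g/mol

First, the molecular formula is C10H12ClNO3 (counting implicit H from valence).
  C: 10 × 12.011 = 120.110
  Cl: 1 × 35.450 = 35.450
  H: 12 × 1.008 = 12.096
  N: 1 × 14.007 = 14.007
  O: 3 × 15.999 = 47.997
Sum: 10×12.011 + 1×35.450 + 12×1.008 + 1×14.007 + 3×15.999 = 229.660 → 229.66 g/mol.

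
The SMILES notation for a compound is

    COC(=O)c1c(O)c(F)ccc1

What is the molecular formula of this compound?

Walk through each heavy atom and fill implicit hydrogens from standard valence (C 4, N 3, O 2, S 2, halogen 1); for lowercase aromatic atoms, an aromatic c carries 1 H when it has two neighbours and 0 H with three, and aromatic n carries 0 H:
  atom 1: C, bond orders sum to 1 (valence 4) → 3 H
  atom 2: O, bond orders sum to 2 (valence 2) → 0 H
  atom 3: C, bond orders sum to 4 (valence 4) → 0 H
  atom 4: O, bond orders sum to 2 (valence 2) → 0 H
  atom 5: aromatic c, 3 neighbours → 0 H
  atom 6: aromatic c, 3 neighbours → 0 H
  atom 7: O, bond orders sum to 1 (valence 2) → 1 H
  atom 8: aromatic c, 3 neighbours → 0 H
  atom 9: F (halogen, monovalent) → 0 H
  atom 10: aromatic c, 2 neighbours → 1 H
  atom 11: aromatic c, 2 neighbours → 1 H
  atom 12: aromatic c, 2 neighbours → 1 H
Totals → C:8, H:7, F:1, O:3.
In Hill order: C8H7FO3.

C8H7FO3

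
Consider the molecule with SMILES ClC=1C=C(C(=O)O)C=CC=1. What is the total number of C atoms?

7

Count every carbon token in the SMILES (each C, including those in ring-closure positions and inside branches).
Carbon count: 7.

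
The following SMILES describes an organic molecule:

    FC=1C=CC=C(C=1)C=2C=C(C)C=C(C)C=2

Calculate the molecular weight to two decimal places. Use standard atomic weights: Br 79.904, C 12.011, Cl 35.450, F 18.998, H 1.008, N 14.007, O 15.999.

First, the molecular formula is C14H13F (counting implicit H from valence).
  C: 14 × 12.011 = 168.154
  F: 1 × 18.998 = 18.998
  H: 13 × 1.008 = 13.104
Sum: 14×12.011 + 1×18.998 + 13×1.008 = 200.256 → 200.26 g/mol.

200.26 g/mol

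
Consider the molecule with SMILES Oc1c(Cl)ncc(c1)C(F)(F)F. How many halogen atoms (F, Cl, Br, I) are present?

Halogen atoms appear at heavy-atom positions 4, 10, 11, 12 (1×Cl, 3×F).
Other groups present: 1 hydroxyl.
Halogen count: 4.

4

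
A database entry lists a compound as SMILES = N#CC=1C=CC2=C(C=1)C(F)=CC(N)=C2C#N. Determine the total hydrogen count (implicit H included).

6

Walk through each heavy atom and fill implicit hydrogens from standard valence (C 4, N 3, O 2, S 2, halogen 1):
  atom 1: N, bond orders sum to 3 (valence 3) → 0 H
  atom 2: C, bond orders sum to 4 (valence 4) → 0 H
  atom 3: C, bond orders sum to 4 (valence 4) → 0 H
  atom 4: C, bond orders sum to 3 (valence 4) → 1 H
  atom 5: C, bond orders sum to 3 (valence 4) → 1 H
  atom 6: C, bond orders sum to 4 (valence 4) → 0 H
  atom 7: C, bond orders sum to 4 (valence 4) → 0 H
  atom 8: C, bond orders sum to 3 (valence 4) → 1 H
  atom 9: C, bond orders sum to 4 (valence 4) → 0 H
  atom 10: F (halogen, monovalent) → 0 H
  atom 11: C, bond orders sum to 3 (valence 4) → 1 H
  atom 12: C, bond orders sum to 4 (valence 4) → 0 H
  atom 13: N, bond orders sum to 1 (valence 3) → 2 H
  atom 14: C, bond orders sum to 4 (valence 4) → 0 H
  atom 15: C, bond orders sum to 4 (valence 4) → 0 H
  atom 16: N, bond orders sum to 3 (valence 3) → 0 H
Total hydrogens: 6.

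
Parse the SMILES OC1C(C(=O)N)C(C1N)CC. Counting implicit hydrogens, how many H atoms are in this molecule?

14

Walk through each heavy atom and fill implicit hydrogens from standard valence (C 4, N 3, O 2, S 2, halogen 1):
  atom 1: O, bond orders sum to 1 (valence 2) → 1 H
  atom 2: C, bond orders sum to 3 (valence 4) → 1 H
  atom 3: C, bond orders sum to 3 (valence 4) → 1 H
  atom 4: C, bond orders sum to 4 (valence 4) → 0 H
  atom 5: O, bond orders sum to 2 (valence 2) → 0 H
  atom 6: N, bond orders sum to 1 (valence 3) → 2 H
  atom 7: C, bond orders sum to 3 (valence 4) → 1 H
  atom 8: C, bond orders sum to 3 (valence 4) → 1 H
  atom 9: N, bond orders sum to 1 (valence 3) → 2 H
  atom 10: C, bond orders sum to 2 (valence 4) → 2 H
  atom 11: C, bond orders sum to 1 (valence 4) → 3 H
Total hydrogens: 14.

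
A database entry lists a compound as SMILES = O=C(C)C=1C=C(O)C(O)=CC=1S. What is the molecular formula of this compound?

Walk through each heavy atom and fill implicit hydrogens from standard valence (C 4, N 3, O 2, S 2, halogen 1):
  atom 1: O, bond orders sum to 2 (valence 2) → 0 H
  atom 2: C, bond orders sum to 4 (valence 4) → 0 H
  atom 3: C, bond orders sum to 1 (valence 4) → 3 H
  atom 4: C, bond orders sum to 4 (valence 4) → 0 H
  atom 5: C, bond orders sum to 3 (valence 4) → 1 H
  atom 6: C, bond orders sum to 4 (valence 4) → 0 H
  atom 7: O, bond orders sum to 1 (valence 2) → 1 H
  atom 8: C, bond orders sum to 4 (valence 4) → 0 H
  atom 9: O, bond orders sum to 1 (valence 2) → 1 H
  atom 10: C, bond orders sum to 3 (valence 4) → 1 H
  atom 11: C, bond orders sum to 4 (valence 4) → 0 H
  atom 12: S, bond orders sum to 1 (valence 2) → 1 H
Totals → C:8, H:8, O:3, S:1.
In Hill order: C8H8O3S.

C8H8O3S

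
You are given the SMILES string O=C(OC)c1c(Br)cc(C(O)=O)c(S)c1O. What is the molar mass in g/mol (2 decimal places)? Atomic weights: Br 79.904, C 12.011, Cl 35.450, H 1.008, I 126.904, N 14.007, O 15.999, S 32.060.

307.11 g/mol

First, the molecular formula is C9H7BrO5S (counting implicit H from valence).
  Br: 1 × 79.904 = 79.904
  C: 9 × 12.011 = 108.099
  H: 7 × 1.008 = 7.056
  O: 5 × 15.999 = 79.995
  S: 1 × 32.060 = 32.060
Sum: 1×79.904 + 9×12.011 + 7×1.008 + 5×15.999 + 1×32.060 = 307.114 → 307.11 g/mol.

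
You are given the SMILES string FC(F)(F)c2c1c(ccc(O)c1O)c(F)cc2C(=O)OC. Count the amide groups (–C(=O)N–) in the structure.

0

Scan the SMILES for the amide motif — none present.
Groups that are present: 1 ester, 2 hydroxyl.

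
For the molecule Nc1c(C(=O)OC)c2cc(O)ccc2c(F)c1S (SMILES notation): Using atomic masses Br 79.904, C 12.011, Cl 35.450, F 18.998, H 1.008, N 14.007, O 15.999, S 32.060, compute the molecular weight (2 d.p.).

First, the molecular formula is C12H10FNO3S (counting implicit H from valence).
  C: 12 × 12.011 = 144.132
  F: 1 × 18.998 = 18.998
  H: 10 × 1.008 = 10.080
  N: 1 × 14.007 = 14.007
  O: 3 × 15.999 = 47.997
  S: 1 × 32.060 = 32.060
Sum: 12×12.011 + 1×18.998 + 10×1.008 + 1×14.007 + 3×15.999 + 1×32.060 = 267.274 → 267.27 g/mol.

267.27 g/mol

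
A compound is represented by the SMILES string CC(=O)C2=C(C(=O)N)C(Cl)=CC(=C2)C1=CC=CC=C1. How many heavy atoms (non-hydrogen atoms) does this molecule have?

19

Every atom symbol written in the SMILES (organic subset) is one heavy atom; implicit H are not written.
Heavy atoms by element → C:15, Cl:1, N:1, O:2.
Total: 19.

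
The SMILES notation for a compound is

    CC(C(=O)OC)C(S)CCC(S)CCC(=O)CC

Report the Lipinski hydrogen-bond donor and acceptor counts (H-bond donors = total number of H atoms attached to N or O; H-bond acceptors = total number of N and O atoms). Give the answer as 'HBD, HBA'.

0, 3

Donors: find every N or O and count the H atoms it carries.
  atom 4 (O): bond orders sum to 2 → 0 H
  atom 5 (O): bond orders sum to 2 → 0 H
  atom 16 (O): bond orders sum to 2 → 0 H
Lipinski HBD = 0.
Acceptors: N atoms = 0, O atoms = 3 → HBA = 3.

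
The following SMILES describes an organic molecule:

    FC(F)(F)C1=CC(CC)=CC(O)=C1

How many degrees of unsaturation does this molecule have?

4

Molecular formula: C9H9F3O.
DoU = (2C + 2 + N − H − X) / 2, where X is the halogen count and O/S are ignored.
    = (2·9 + 2 + 0 − 9 − 3) / 2 = 8 / 2 = 4.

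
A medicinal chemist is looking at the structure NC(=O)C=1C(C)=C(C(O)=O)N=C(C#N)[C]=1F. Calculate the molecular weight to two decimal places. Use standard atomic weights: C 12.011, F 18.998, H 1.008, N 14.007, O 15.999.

First, the molecular formula is C9H6FN3O3 (counting implicit H from valence).
  C: 9 × 12.011 = 108.099
  F: 1 × 18.998 = 18.998
  H: 6 × 1.008 = 6.048
  N: 3 × 14.007 = 42.021
  O: 3 × 15.999 = 47.997
Sum: 9×12.011 + 1×18.998 + 6×1.008 + 3×14.007 + 3×15.999 = 223.163 → 223.16 g/mol.

223.16 g/mol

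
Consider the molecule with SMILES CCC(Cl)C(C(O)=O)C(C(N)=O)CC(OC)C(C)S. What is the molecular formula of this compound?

C12H22ClNO4S

Walk through each heavy atom and fill implicit hydrogens from standard valence (C 4, N 3, O 2, S 2, halogen 1):
  atom 1: C, bond orders sum to 1 (valence 4) → 3 H
  atom 2: C, bond orders sum to 2 (valence 4) → 2 H
  atom 3: C, bond orders sum to 3 (valence 4) → 1 H
  atom 4: Cl (halogen, monovalent) → 0 H
  atom 5: C, bond orders sum to 3 (valence 4) → 1 H
  atom 6: C, bond orders sum to 4 (valence 4) → 0 H
  atom 7: O, bond orders sum to 1 (valence 2) → 1 H
  atom 8: O, bond orders sum to 2 (valence 2) → 0 H
  atom 9: C, bond orders sum to 3 (valence 4) → 1 H
  atom 10: C, bond orders sum to 4 (valence 4) → 0 H
  atom 11: N, bond orders sum to 1 (valence 3) → 2 H
  atom 12: O, bond orders sum to 2 (valence 2) → 0 H
  atom 13: C, bond orders sum to 2 (valence 4) → 2 H
  atom 14: C, bond orders sum to 3 (valence 4) → 1 H
  atom 15: O, bond orders sum to 2 (valence 2) → 0 H
  atom 16: C, bond orders sum to 1 (valence 4) → 3 H
  atom 17: C, bond orders sum to 3 (valence 4) → 1 H
  atom 18: C, bond orders sum to 1 (valence 4) → 3 H
  atom 19: S, bond orders sum to 1 (valence 2) → 1 H
Totals → C:12, H:22, Cl:1, N:1, O:4, S:1.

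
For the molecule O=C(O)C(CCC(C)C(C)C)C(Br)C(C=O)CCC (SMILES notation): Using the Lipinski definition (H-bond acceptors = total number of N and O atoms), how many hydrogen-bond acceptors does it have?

N atoms: 0; O atoms: 3.
Lipinski HBA = 0 + 3 = 3.

3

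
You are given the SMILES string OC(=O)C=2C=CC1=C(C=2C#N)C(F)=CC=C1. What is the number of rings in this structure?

2

In SMILES, each pair of matching ring-closure digits denotes one ring-closing bond; the number of such bonds equals the number of independent rings.
Ring-closure bonds here: 2.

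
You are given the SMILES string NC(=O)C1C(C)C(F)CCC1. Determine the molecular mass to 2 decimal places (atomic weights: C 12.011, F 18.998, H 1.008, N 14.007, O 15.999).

159.20 g/mol

First, the molecular formula is C8H14FNO (counting implicit H from valence).
  C: 8 × 12.011 = 96.088
  F: 1 × 18.998 = 18.998
  H: 14 × 1.008 = 14.112
  N: 1 × 14.007 = 14.007
  O: 1 × 15.999 = 15.999
Sum: 8×12.011 + 1×18.998 + 14×1.008 + 1×14.007 + 1×15.999 = 159.204 → 159.20 g/mol.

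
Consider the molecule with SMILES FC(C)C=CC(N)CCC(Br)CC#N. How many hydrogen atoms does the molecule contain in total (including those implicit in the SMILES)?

Walk through each heavy atom and fill implicit hydrogens from standard valence (C 4, N 3, O 2, S 2, halogen 1):
  atom 1: F (halogen, monovalent) → 0 H
  atom 2: C, bond orders sum to 3 (valence 4) → 1 H
  atom 3: C, bond orders sum to 1 (valence 4) → 3 H
  atom 4: C, bond orders sum to 3 (valence 4) → 1 H
  atom 5: C, bond orders sum to 3 (valence 4) → 1 H
  atom 6: C, bond orders sum to 3 (valence 4) → 1 H
  atom 7: N, bond orders sum to 1 (valence 3) → 2 H
  atom 8: C, bond orders sum to 2 (valence 4) → 2 H
  atom 9: C, bond orders sum to 2 (valence 4) → 2 H
  atom 10: C, bond orders sum to 3 (valence 4) → 1 H
  atom 11: Br (halogen, monovalent) → 0 H
  atom 12: C, bond orders sum to 2 (valence 4) → 2 H
  atom 13: C, bond orders sum to 4 (valence 4) → 0 H
  atom 14: N, bond orders sum to 3 (valence 3) → 0 H
Total hydrogens: 16.

16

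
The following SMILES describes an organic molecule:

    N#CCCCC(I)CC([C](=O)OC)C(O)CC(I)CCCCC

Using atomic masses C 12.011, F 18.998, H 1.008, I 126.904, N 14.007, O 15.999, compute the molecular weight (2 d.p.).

First, the molecular formula is C17H29I2NO3 (counting implicit H from valence).
  C: 17 × 12.011 = 204.187
  H: 29 × 1.008 = 29.232
  I: 2 × 126.904 = 253.808
  N: 1 × 14.007 = 14.007
  O: 3 × 15.999 = 47.997
Sum: 17×12.011 + 29×1.008 + 2×126.904 + 1×14.007 + 3×15.999 = 549.231 → 549.23 g/mol.

549.23 g/mol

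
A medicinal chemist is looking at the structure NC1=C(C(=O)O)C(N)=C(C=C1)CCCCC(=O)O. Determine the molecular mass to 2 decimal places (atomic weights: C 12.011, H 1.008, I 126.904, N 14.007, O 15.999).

252.27 g/mol

First, the molecular formula is C12H16N2O4 (counting implicit H from valence).
  C: 12 × 12.011 = 144.132
  H: 16 × 1.008 = 16.128
  N: 2 × 14.007 = 28.014
  O: 4 × 15.999 = 63.996
Sum: 12×12.011 + 16×1.008 + 2×14.007 + 4×15.999 = 252.270 → 252.27 g/mol.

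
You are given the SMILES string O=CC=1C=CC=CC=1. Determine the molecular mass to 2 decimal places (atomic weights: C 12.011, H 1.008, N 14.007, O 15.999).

106.12 g/mol

First, the molecular formula is C7H6O (counting implicit H from valence).
  C: 7 × 12.011 = 84.077
  H: 6 × 1.008 = 6.048
  O: 1 × 15.999 = 15.999
Sum: 7×12.011 + 6×1.008 + 1×15.999 = 106.124 → 106.12 g/mol.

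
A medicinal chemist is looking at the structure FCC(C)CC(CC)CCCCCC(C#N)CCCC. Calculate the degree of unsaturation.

2

Degree of unsaturation = (number of rings) + (number of π bonds).
Ring closures in the SMILES: 0.
π bonds: 1 triple bond (each 2 DoU) → 2 DoU from unsaturation.
Total DoU = 0 + 2 = 2.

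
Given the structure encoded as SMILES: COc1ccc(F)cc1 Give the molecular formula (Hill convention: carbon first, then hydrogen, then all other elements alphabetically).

Walk through each heavy atom and fill implicit hydrogens from standard valence (C 4, N 3, O 2, S 2, halogen 1); for lowercase aromatic atoms, an aromatic c carries 1 H when it has two neighbours and 0 H with three, and aromatic n carries 0 H:
  atom 1: C, bond orders sum to 1 (valence 4) → 3 H
  atom 2: O, bond orders sum to 2 (valence 2) → 0 H
  atom 3: aromatic c, 3 neighbours → 0 H
  atom 4: aromatic c, 2 neighbours → 1 H
  atom 5: aromatic c, 2 neighbours → 1 H
  atom 6: aromatic c, 3 neighbours → 0 H
  atom 7: F (halogen, monovalent) → 0 H
  atom 8: aromatic c, 2 neighbours → 1 H
  atom 9: aromatic c, 2 neighbours → 1 H
Totals → C:7, H:7, F:1, O:1.
In Hill order: C7H7FO.

C7H7FO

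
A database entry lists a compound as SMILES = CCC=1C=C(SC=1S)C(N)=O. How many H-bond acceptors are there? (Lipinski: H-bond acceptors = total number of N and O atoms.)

2

N atoms: 1; O atoms: 1.
Lipinski HBA = 1 + 1 = 2.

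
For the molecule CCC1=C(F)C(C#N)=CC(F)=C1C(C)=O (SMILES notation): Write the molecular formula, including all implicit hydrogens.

C11H9F2NO

Walk through each heavy atom and fill implicit hydrogens from standard valence (C 4, N 3, O 2, S 2, halogen 1):
  atom 1: C, bond orders sum to 1 (valence 4) → 3 H
  atom 2: C, bond orders sum to 2 (valence 4) → 2 H
  atom 3: C, bond orders sum to 4 (valence 4) → 0 H
  atom 4: C, bond orders sum to 4 (valence 4) → 0 H
  atom 5: F (halogen, monovalent) → 0 H
  atom 6: C, bond orders sum to 4 (valence 4) → 0 H
  atom 7: C, bond orders sum to 4 (valence 4) → 0 H
  atom 8: N, bond orders sum to 3 (valence 3) → 0 H
  atom 9: C, bond orders sum to 3 (valence 4) → 1 H
  atom 10: C, bond orders sum to 4 (valence 4) → 0 H
  atom 11: F (halogen, monovalent) → 0 H
  atom 12: C, bond orders sum to 4 (valence 4) → 0 H
  atom 13: C, bond orders sum to 4 (valence 4) → 0 H
  atom 14: C, bond orders sum to 1 (valence 4) → 3 H
  atom 15: O, bond orders sum to 2 (valence 2) → 0 H
Totals → C:11, H:9, F:2, N:1, O:1.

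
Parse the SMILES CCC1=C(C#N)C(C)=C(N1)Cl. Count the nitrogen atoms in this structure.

Scan the SMILES for N atoms (remember two-letter symbols like Cl and Br are single atoms).
Nitrogen count: 2.

2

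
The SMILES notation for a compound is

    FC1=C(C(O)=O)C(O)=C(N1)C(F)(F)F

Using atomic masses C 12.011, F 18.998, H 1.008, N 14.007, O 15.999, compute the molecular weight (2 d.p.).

First, the molecular formula is C6H3F4NO3 (counting implicit H from valence).
  C: 6 × 12.011 = 72.066
  F: 4 × 18.998 = 75.992
  H: 3 × 1.008 = 3.024
  N: 1 × 14.007 = 14.007
  O: 3 × 15.999 = 47.997
Sum: 6×12.011 + 4×18.998 + 3×1.008 + 1×14.007 + 3×15.999 = 213.086 → 213.09 g/mol.

213.09 g/mol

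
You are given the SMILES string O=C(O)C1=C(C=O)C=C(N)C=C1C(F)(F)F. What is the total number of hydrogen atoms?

Walk through each heavy atom and fill implicit hydrogens from standard valence (C 4, N 3, O 2, S 2, halogen 1):
  atom 1: O, bond orders sum to 2 (valence 2) → 0 H
  atom 2: C, bond orders sum to 4 (valence 4) → 0 H
  atom 3: O, bond orders sum to 1 (valence 2) → 1 H
  atom 4: C, bond orders sum to 4 (valence 4) → 0 H
  atom 5: C, bond orders sum to 4 (valence 4) → 0 H
  atom 6: C, bond orders sum to 3 (valence 4) → 1 H
  atom 7: O, bond orders sum to 2 (valence 2) → 0 H
  atom 8: C, bond orders sum to 3 (valence 4) → 1 H
  atom 9: C, bond orders sum to 4 (valence 4) → 0 H
  atom 10: N, bond orders sum to 1 (valence 3) → 2 H
  atom 11: C, bond orders sum to 3 (valence 4) → 1 H
  atom 12: C, bond orders sum to 4 (valence 4) → 0 H
  atom 13: C, bond orders sum to 4 (valence 4) → 0 H
  atom 14: F (halogen, monovalent) → 0 H
  atom 15: F (halogen, monovalent) → 0 H
  atom 16: F (halogen, monovalent) → 0 H
Total hydrogens: 6.

6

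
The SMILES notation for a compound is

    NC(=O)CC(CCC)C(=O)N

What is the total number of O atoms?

Scan the SMILES for O atoms (remember two-letter symbols like Cl and Br are single atoms).
Oxygen count: 2.

2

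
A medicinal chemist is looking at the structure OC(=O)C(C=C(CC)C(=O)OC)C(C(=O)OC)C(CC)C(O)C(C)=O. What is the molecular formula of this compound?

Walk through each heavy atom and fill implicit hydrogens from standard valence (C 4, N 3, O 2, S 2, halogen 1):
  atom 1: O, bond orders sum to 1 (valence 2) → 1 H
  atom 2: C, bond orders sum to 4 (valence 4) → 0 H
  atom 3: O, bond orders sum to 2 (valence 2) → 0 H
  atom 4: C, bond orders sum to 3 (valence 4) → 1 H
  atom 5: C, bond orders sum to 3 (valence 4) → 1 H
  atom 6: C, bond orders sum to 4 (valence 4) → 0 H
  atom 7: C, bond orders sum to 2 (valence 4) → 2 H
  atom 8: C, bond orders sum to 1 (valence 4) → 3 H
  atom 9: C, bond orders sum to 4 (valence 4) → 0 H
  atom 10: O, bond orders sum to 2 (valence 2) → 0 H
  atom 11: O, bond orders sum to 2 (valence 2) → 0 H
  atom 12: C, bond orders sum to 1 (valence 4) → 3 H
  atom 13: C, bond orders sum to 3 (valence 4) → 1 H
  atom 14: C, bond orders sum to 4 (valence 4) → 0 H
  atom 15: O, bond orders sum to 2 (valence 2) → 0 H
  atom 16: O, bond orders sum to 2 (valence 2) → 0 H
  atom 17: C, bond orders sum to 1 (valence 4) → 3 H
  atom 18: C, bond orders sum to 3 (valence 4) → 1 H
  atom 19: C, bond orders sum to 2 (valence 4) → 2 H
  atom 20: C, bond orders sum to 1 (valence 4) → 3 H
  atom 21: C, bond orders sum to 3 (valence 4) → 1 H
  atom 22: O, bond orders sum to 1 (valence 2) → 1 H
  atom 23: C, bond orders sum to 4 (valence 4) → 0 H
  atom 24: C, bond orders sum to 1 (valence 4) → 3 H
  atom 25: O, bond orders sum to 2 (valence 2) → 0 H
Totals → C:17, H:26, O:8.

C17H26O8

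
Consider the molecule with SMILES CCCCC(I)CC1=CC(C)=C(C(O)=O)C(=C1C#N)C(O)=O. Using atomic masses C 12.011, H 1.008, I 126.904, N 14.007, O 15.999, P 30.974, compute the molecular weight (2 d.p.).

415.23 g/mol

First, the molecular formula is C16H18INO4 (counting implicit H from valence).
  C: 16 × 12.011 = 192.176
  H: 18 × 1.008 = 18.144
  I: 1 × 126.904 = 126.904
  N: 1 × 14.007 = 14.007
  O: 4 × 15.999 = 63.996
Sum: 16×12.011 + 18×1.008 + 1×126.904 + 1×14.007 + 4×15.999 = 415.227 → 415.23 g/mol.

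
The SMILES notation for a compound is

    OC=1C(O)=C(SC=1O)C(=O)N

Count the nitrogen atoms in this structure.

Scan the SMILES for N atoms (remember two-letter symbols like Cl and Br are single atoms).
Nitrogen count: 1.

1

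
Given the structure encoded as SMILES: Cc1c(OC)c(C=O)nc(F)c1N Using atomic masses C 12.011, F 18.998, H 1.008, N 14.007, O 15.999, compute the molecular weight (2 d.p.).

First, the molecular formula is C8H9FN2O2 (counting implicit H from valence).
  C: 8 × 12.011 = 96.088
  F: 1 × 18.998 = 18.998
  H: 9 × 1.008 = 9.072
  N: 2 × 14.007 = 28.014
  O: 2 × 15.999 = 31.998
Sum: 8×12.011 + 1×18.998 + 9×1.008 + 2×14.007 + 2×15.999 = 184.170 → 184.17 g/mol.

184.17 g/mol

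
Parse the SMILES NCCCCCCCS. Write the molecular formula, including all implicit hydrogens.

C7H17NS

Walk through each heavy atom and fill implicit hydrogens from standard valence (C 4, N 3, O 2, S 2, halogen 1):
  atom 1: N, bond orders sum to 1 (valence 3) → 2 H
  atom 2: C, bond orders sum to 2 (valence 4) → 2 H
  atom 3: C, bond orders sum to 2 (valence 4) → 2 H
  atom 4: C, bond orders sum to 2 (valence 4) → 2 H
  atom 5: C, bond orders sum to 2 (valence 4) → 2 H
  atom 6: C, bond orders sum to 2 (valence 4) → 2 H
  atom 7: C, bond orders sum to 2 (valence 4) → 2 H
  atom 8: C, bond orders sum to 2 (valence 4) → 2 H
  atom 9: S, bond orders sum to 1 (valence 2) → 1 H
Totals → C:7, H:17, N:1, S:1.
In Hill order: C7H17NS.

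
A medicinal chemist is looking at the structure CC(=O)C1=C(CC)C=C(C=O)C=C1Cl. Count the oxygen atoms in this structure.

Scan the SMILES for O atoms (remember two-letter symbols like Cl and Br are single atoms).
Oxygen count: 2.

2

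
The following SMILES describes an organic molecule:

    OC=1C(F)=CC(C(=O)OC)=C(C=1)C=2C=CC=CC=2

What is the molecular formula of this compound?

Walk through each heavy atom and fill implicit hydrogens from standard valence (C 4, N 3, O 2, S 2, halogen 1):
  atom 1: O, bond orders sum to 1 (valence 2) → 1 H
  atom 2: C, bond orders sum to 4 (valence 4) → 0 H
  atom 3: C, bond orders sum to 4 (valence 4) → 0 H
  atom 4: F (halogen, monovalent) → 0 H
  atom 5: C, bond orders sum to 3 (valence 4) → 1 H
  atom 6: C, bond orders sum to 4 (valence 4) → 0 H
  atom 7: C, bond orders sum to 4 (valence 4) → 0 H
  atom 8: O, bond orders sum to 2 (valence 2) → 0 H
  atom 9: O, bond orders sum to 2 (valence 2) → 0 H
  atom 10: C, bond orders sum to 1 (valence 4) → 3 H
  atom 11: C, bond orders sum to 4 (valence 4) → 0 H
  atom 12: C, bond orders sum to 3 (valence 4) → 1 H
  atom 13: C, bond orders sum to 4 (valence 4) → 0 H
  atom 14: C, bond orders sum to 3 (valence 4) → 1 H
  atom 15: C, bond orders sum to 3 (valence 4) → 1 H
  atom 16: C, bond orders sum to 3 (valence 4) → 1 H
  atom 17: C, bond orders sum to 3 (valence 4) → 1 H
  atom 18: C, bond orders sum to 3 (valence 4) → 1 H
Totals → C:14, H:11, F:1, O:3.

C14H11FO3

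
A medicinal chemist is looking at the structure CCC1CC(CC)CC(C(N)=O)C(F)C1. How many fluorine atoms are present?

1

Scan the SMILES for F atoms (remember two-letter symbols like Cl and Br are single atoms).
Fluorine count: 1.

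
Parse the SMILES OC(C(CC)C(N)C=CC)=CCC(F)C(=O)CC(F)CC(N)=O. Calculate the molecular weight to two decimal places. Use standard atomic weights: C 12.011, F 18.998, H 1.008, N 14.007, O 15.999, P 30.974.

332.39 g/mol

First, the molecular formula is C16H26F2N2O3 (counting implicit H from valence).
  C: 16 × 12.011 = 192.176
  F: 2 × 18.998 = 37.996
  H: 26 × 1.008 = 26.208
  N: 2 × 14.007 = 28.014
  O: 3 × 15.999 = 47.997
Sum: 16×12.011 + 2×18.998 + 26×1.008 + 2×14.007 + 3×15.999 = 332.391 → 332.39 g/mol.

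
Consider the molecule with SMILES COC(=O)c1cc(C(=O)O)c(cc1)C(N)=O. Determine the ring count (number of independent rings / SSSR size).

In SMILES, each pair of matching ring-closure digits denotes one ring-closing bond; the number of such bonds equals the number of independent rings.
Ring-closure bonds here: 1.

1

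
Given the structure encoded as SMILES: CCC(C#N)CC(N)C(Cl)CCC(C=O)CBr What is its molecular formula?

Walk through each heavy atom and fill implicit hydrogens from standard valence (C 4, N 3, O 2, S 2, halogen 1):
  atom 1: C, bond orders sum to 1 (valence 4) → 3 H
  atom 2: C, bond orders sum to 2 (valence 4) → 2 H
  atom 3: C, bond orders sum to 3 (valence 4) → 1 H
  atom 4: C, bond orders sum to 4 (valence 4) → 0 H
  atom 5: N, bond orders sum to 3 (valence 3) → 0 H
  atom 6: C, bond orders sum to 2 (valence 4) → 2 H
  atom 7: C, bond orders sum to 3 (valence 4) → 1 H
  atom 8: N, bond orders sum to 1 (valence 3) → 2 H
  atom 9: C, bond orders sum to 3 (valence 4) → 1 H
  atom 10: Cl (halogen, monovalent) → 0 H
  atom 11: C, bond orders sum to 2 (valence 4) → 2 H
  atom 12: C, bond orders sum to 2 (valence 4) → 2 H
  atom 13: C, bond orders sum to 3 (valence 4) → 1 H
  atom 14: C, bond orders sum to 3 (valence 4) → 1 H
  atom 15: O, bond orders sum to 2 (valence 2) → 0 H
  atom 16: C, bond orders sum to 2 (valence 4) → 2 H
  atom 17: Br (halogen, monovalent) → 0 H
Totals → C:12, H:20, Br:1, Cl:1, N:2, O:1.
In Hill order: C12H20BrClN2O.

C12H20BrClN2O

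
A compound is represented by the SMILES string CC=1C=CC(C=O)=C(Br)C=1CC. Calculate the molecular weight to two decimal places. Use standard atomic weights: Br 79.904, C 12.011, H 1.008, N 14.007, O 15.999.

227.10 g/mol

First, the molecular formula is C10H11BrO (counting implicit H from valence).
  Br: 1 × 79.904 = 79.904
  C: 10 × 12.011 = 120.110
  H: 11 × 1.008 = 11.088
  O: 1 × 15.999 = 15.999
Sum: 1×79.904 + 10×12.011 + 11×1.008 + 1×15.999 = 227.101 → 227.10 g/mol.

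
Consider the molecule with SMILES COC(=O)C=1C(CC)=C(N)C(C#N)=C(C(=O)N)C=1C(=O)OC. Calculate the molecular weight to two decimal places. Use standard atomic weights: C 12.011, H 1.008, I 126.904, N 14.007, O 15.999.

305.29 g/mol

First, the molecular formula is C14H15N3O5 (counting implicit H from valence).
  C: 14 × 12.011 = 168.154
  H: 15 × 1.008 = 15.120
  N: 3 × 14.007 = 42.021
  O: 5 × 15.999 = 79.995
Sum: 14×12.011 + 15×1.008 + 3×14.007 + 5×15.999 = 305.290 → 305.29 g/mol.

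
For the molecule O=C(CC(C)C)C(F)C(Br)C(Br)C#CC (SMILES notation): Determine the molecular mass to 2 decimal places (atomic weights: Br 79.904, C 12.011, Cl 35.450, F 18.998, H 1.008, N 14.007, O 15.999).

342.05 g/mol

First, the molecular formula is C11H15Br2FO (counting implicit H from valence).
  Br: 2 × 79.904 = 159.808
  C: 11 × 12.011 = 132.121
  F: 1 × 18.998 = 18.998
  H: 15 × 1.008 = 15.120
  O: 1 × 15.999 = 15.999
Sum: 2×79.904 + 11×12.011 + 1×18.998 + 15×1.008 + 1×15.999 = 342.046 → 342.05 g/mol.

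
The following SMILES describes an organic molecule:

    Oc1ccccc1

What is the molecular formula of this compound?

C6H6O

Walk through each heavy atom and fill implicit hydrogens from standard valence (C 4, N 3, O 2, S 2, halogen 1); for lowercase aromatic atoms, an aromatic c carries 1 H when it has two neighbours and 0 H with three, and aromatic n carries 0 H:
  atom 1: O, bond orders sum to 1 (valence 2) → 1 H
  atom 2: aromatic c, 3 neighbours → 0 H
  atom 3: aromatic c, 2 neighbours → 1 H
  atom 4: aromatic c, 2 neighbours → 1 H
  atom 5: aromatic c, 2 neighbours → 1 H
  atom 6: aromatic c, 2 neighbours → 1 H
  atom 7: aromatic c, 2 neighbours → 1 H
Totals → C:6, H:6, O:1.
In Hill order: C6H6O.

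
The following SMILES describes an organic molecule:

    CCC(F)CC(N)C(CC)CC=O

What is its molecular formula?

Walk through each heavy atom and fill implicit hydrogens from standard valence (C 4, N 3, O 2, S 2, halogen 1):
  atom 1: C, bond orders sum to 1 (valence 4) → 3 H
  atom 2: C, bond orders sum to 2 (valence 4) → 2 H
  atom 3: C, bond orders sum to 3 (valence 4) → 1 H
  atom 4: F (halogen, monovalent) → 0 H
  atom 5: C, bond orders sum to 2 (valence 4) → 2 H
  atom 6: C, bond orders sum to 3 (valence 4) → 1 H
  atom 7: N, bond orders sum to 1 (valence 3) → 2 H
  atom 8: C, bond orders sum to 3 (valence 4) → 1 H
  atom 9: C, bond orders sum to 2 (valence 4) → 2 H
  atom 10: C, bond orders sum to 1 (valence 4) → 3 H
  atom 11: C, bond orders sum to 2 (valence 4) → 2 H
  atom 12: C, bond orders sum to 3 (valence 4) → 1 H
  atom 13: O, bond orders sum to 2 (valence 2) → 0 H
Totals → C:10, H:20, F:1, N:1, O:1.
In Hill order: C10H20FNO.

C10H20FNO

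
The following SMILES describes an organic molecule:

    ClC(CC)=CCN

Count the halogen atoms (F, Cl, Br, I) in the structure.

Halogen atoms appear at heavy-atom position 1 (1×Cl).
Other groups present: 1 alkene, 1 primary amine.
Halogen count: 1.

1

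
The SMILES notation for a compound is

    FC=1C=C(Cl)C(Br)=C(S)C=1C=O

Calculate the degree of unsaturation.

Degree of unsaturation = (number of rings) + (number of π bonds).
Ring closures in the SMILES: 1.
π bonds: 4 double bonds (each 1 DoU) → 4 DoU from unsaturation.
Total DoU = 1 + 4 = 5.

5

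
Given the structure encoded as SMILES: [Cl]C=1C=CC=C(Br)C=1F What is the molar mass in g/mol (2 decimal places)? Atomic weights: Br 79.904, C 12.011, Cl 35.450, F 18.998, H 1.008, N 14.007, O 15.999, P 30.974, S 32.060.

First, the molecular formula is C6H3BrClF (counting implicit H from valence).
  Br: 1 × 79.904 = 79.904
  C: 6 × 12.011 = 72.066
  Cl: 1 × 35.450 = 35.450
  F: 1 × 18.998 = 18.998
  H: 3 × 1.008 = 3.024
Sum: 1×79.904 + 6×12.011 + 1×35.450 + 1×18.998 + 3×1.008 = 209.442 → 209.44 g/mol.

209.44 g/mol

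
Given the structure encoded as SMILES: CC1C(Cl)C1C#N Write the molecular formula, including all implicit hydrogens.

Walk through each heavy atom and fill implicit hydrogens from standard valence (C 4, N 3, O 2, S 2, halogen 1):
  atom 1: C, bond orders sum to 1 (valence 4) → 3 H
  atom 2: C, bond orders sum to 3 (valence 4) → 1 H
  atom 3: C, bond orders sum to 3 (valence 4) → 1 H
  atom 4: Cl (halogen, monovalent) → 0 H
  atom 5: C, bond orders sum to 3 (valence 4) → 1 H
  atom 6: C, bond orders sum to 4 (valence 4) → 0 H
  atom 7: N, bond orders sum to 3 (valence 3) → 0 H
Totals → C:5, H:6, Cl:1, N:1.

C5H6ClN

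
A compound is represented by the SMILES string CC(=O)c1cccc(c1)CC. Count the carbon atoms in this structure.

10

Count every carbon token in the SMILES (each C, including those in ring-closure positions and inside branches).
Carbon count: 10.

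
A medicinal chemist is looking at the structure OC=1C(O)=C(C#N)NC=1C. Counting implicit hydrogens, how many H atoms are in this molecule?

6

Walk through each heavy atom and fill implicit hydrogens from standard valence (C 4, N 3, O 2, S 2, halogen 1):
  atom 1: O, bond orders sum to 1 (valence 2) → 1 H
  atom 2: C, bond orders sum to 4 (valence 4) → 0 H
  atom 3: C, bond orders sum to 4 (valence 4) → 0 H
  atom 4: O, bond orders sum to 1 (valence 2) → 1 H
  atom 5: C, bond orders sum to 4 (valence 4) → 0 H
  atom 6: C, bond orders sum to 4 (valence 4) → 0 H
  atom 7: N, bond orders sum to 3 (valence 3) → 0 H
  atom 8: N, bond orders sum to 2 (valence 3) → 1 H
  atom 9: C, bond orders sum to 4 (valence 4) → 0 H
  atom 10: C, bond orders sum to 1 (valence 4) → 3 H
Total hydrogens: 6.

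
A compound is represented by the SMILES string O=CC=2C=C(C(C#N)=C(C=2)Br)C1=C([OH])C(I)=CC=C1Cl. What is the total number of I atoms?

1

Scan the SMILES for I atoms (remember two-letter symbols like Cl and Br are single atoms).
Iodine count: 1.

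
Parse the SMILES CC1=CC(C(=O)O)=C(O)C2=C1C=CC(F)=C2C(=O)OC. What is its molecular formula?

Walk through each heavy atom and fill implicit hydrogens from standard valence (C 4, N 3, O 2, S 2, halogen 1):
  atom 1: C, bond orders sum to 1 (valence 4) → 3 H
  atom 2: C, bond orders sum to 4 (valence 4) → 0 H
  atom 3: C, bond orders sum to 3 (valence 4) → 1 H
  atom 4: C, bond orders sum to 4 (valence 4) → 0 H
  atom 5: C, bond orders sum to 4 (valence 4) → 0 H
  atom 6: O, bond orders sum to 2 (valence 2) → 0 H
  atom 7: O, bond orders sum to 1 (valence 2) → 1 H
  atom 8: C, bond orders sum to 4 (valence 4) → 0 H
  atom 9: O, bond orders sum to 1 (valence 2) → 1 H
  atom 10: C, bond orders sum to 4 (valence 4) → 0 H
  atom 11: C, bond orders sum to 4 (valence 4) → 0 H
  atom 12: C, bond orders sum to 3 (valence 4) → 1 H
  atom 13: C, bond orders sum to 3 (valence 4) → 1 H
  atom 14: C, bond orders sum to 4 (valence 4) → 0 H
  atom 15: F (halogen, monovalent) → 0 H
  atom 16: C, bond orders sum to 4 (valence 4) → 0 H
  atom 17: C, bond orders sum to 4 (valence 4) → 0 H
  atom 18: O, bond orders sum to 2 (valence 2) → 0 H
  atom 19: O, bond orders sum to 2 (valence 2) → 0 H
  atom 20: C, bond orders sum to 1 (valence 4) → 3 H
Totals → C:14, H:11, F:1, O:5.

C14H11FO5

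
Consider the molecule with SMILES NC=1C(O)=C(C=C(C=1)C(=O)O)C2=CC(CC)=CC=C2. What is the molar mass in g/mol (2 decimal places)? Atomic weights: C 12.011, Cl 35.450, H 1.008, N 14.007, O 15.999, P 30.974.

First, the molecular formula is C15H15NO3 (counting implicit H from valence).
  C: 15 × 12.011 = 180.165
  H: 15 × 1.008 = 15.120
  N: 1 × 14.007 = 14.007
  O: 3 × 15.999 = 47.997
Sum: 15×12.011 + 15×1.008 + 1×14.007 + 3×15.999 = 257.289 → 257.29 g/mol.

257.29 g/mol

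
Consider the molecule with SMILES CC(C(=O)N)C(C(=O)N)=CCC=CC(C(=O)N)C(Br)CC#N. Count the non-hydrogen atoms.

Every atom symbol written in the SMILES (organic subset) is one heavy atom; implicit H are not written.
Heavy atoms by element → Br:1, C:14, N:4, O:3.
Total: 22.

22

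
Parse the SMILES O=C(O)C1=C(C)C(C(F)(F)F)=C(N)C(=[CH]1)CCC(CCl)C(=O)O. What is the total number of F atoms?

3

Scan the SMILES for F atoms (remember two-letter symbols like Cl and Br are single atoms).
Fluorine count: 3.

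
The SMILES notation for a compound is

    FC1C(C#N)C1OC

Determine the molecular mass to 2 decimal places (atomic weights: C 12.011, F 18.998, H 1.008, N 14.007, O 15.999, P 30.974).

First, the molecular formula is C5H6FNO (counting implicit H from valence).
  C: 5 × 12.011 = 60.055
  F: 1 × 18.998 = 18.998
  H: 6 × 1.008 = 6.048
  N: 1 × 14.007 = 14.007
  O: 1 × 15.999 = 15.999
Sum: 5×12.011 + 1×18.998 + 6×1.008 + 1×14.007 + 1×15.999 = 115.107 → 115.11 g/mol.

115.11 g/mol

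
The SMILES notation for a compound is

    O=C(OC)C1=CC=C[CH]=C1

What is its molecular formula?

C8H8O2

Walk through each heavy atom and fill implicit hydrogens from standard valence (C 4, N 3, O 2, S 2, halogen 1):
  atom 1: O, bond orders sum to 2 (valence 2) → 0 H
  atom 2: C, bond orders sum to 4 (valence 4) → 0 H
  atom 3: O, bond orders sum to 2 (valence 2) → 0 H
  atom 4: C, bond orders sum to 1 (valence 4) → 3 H
  atom 5: C, bond orders sum to 4 (valence 4) → 0 H
  atom 6: C, bond orders sum to 3 (valence 4) → 1 H
  atom 7: C, bond orders sum to 3 (valence 4) → 1 H
  atom 8: C, bond orders sum to 3 (valence 4) → 1 H
  atom 9: C with explicit H count 1
  atom 10: C, bond orders sum to 3 (valence 4) → 1 H
Totals → C:8, H:8, O:2.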